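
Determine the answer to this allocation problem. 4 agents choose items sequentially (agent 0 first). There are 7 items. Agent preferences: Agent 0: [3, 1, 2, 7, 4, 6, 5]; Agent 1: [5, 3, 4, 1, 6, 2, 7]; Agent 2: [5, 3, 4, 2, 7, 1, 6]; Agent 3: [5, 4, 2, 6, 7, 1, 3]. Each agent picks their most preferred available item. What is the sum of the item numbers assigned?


Step 1: Agent 0 picks item 3
Step 2: Agent 1 picks item 5
Step 3: Agent 2 picks item 4
Step 4: Agent 3 picks item 2
Step 5: Sum = 3 + 5 + 4 + 2 = 14

14


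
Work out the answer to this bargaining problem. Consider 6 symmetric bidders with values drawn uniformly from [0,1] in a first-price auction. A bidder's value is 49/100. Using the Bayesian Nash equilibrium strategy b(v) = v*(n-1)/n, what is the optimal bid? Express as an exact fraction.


Step 1: The symmetric BNE bidding function is b(v) = v * (n-1) / n
Step 2: Substitute v = 49/100 and n = 6
Step 3: b = 49/100 * 5/6
Step 4: b = 49/120

49/120


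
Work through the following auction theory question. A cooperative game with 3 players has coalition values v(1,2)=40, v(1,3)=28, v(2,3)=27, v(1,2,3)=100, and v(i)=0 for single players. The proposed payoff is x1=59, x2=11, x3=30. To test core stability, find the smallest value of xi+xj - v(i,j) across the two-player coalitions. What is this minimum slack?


Step 1: Slack for coalition (1,2): x1+x2 - v12 = 70 - 40 = 30
Step 2: Slack for coalition (1,3): x1+x3 - v13 = 89 - 28 = 61
Step 3: Slack for coalition (2,3): x2+x3 - v23 = 41 - 27 = 14
Step 4: Minimum slack = min(30, 61, 14) = 14, attained by (2,3); no pair can gain by deviating, so the allocation is in the core

14


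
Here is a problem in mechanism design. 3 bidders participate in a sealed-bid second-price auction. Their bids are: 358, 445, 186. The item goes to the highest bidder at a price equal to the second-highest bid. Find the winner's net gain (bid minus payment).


Step 1: Sort bids in descending order: 445, 358, 186
Step 2: The winning bid is the highest: 445
Step 3: The payment equals the second-highest bid: 358
Step 4: Surplus = winner's bid - payment = 445 - 358 = 87

87


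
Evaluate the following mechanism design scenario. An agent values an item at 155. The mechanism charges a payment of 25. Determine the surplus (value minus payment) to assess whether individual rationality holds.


Step 1: Surplus = value - payment = 155 - 25 = 130
Step 2: IR is satisfied (surplus >= 0)

130


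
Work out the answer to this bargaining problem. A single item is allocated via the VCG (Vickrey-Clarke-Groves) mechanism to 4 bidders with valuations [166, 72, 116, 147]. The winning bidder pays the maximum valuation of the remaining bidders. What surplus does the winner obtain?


Step 1: The winner is the agent with the highest value: agent 0 with value 166
Step 2: Values of other agents: [72, 116, 147]
Step 3: VCG payment = max of others' values = 147
Step 4: Surplus = 166 - 147 = 19

19


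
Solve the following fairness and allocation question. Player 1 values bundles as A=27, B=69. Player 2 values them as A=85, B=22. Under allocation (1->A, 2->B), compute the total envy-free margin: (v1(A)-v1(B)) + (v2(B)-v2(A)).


Step 1: Player 1's margin = v1(A) - v1(B) = 27 - 69 = -42
Step 2: Player 2's margin = v2(B) - v2(A) = 22 - 85 = -63
Step 3: Total margin = -42 + -63 = -105

-105


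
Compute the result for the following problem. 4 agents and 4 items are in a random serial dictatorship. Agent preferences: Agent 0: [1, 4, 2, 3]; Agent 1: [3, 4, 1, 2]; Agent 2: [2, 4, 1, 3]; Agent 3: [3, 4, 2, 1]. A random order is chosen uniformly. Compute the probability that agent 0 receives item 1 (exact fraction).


Step 1: Agent 0 wants item 1
Step 2: There are 24 possible orderings of agents
Step 3: In 24 orderings, agent 0 gets item 1
Step 4: Probability = 24/24 = 1

1


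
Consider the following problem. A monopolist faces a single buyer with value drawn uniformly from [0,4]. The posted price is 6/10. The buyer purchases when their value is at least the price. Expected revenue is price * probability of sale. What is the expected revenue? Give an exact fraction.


Step 1: Posted price r = 3/5, value support [0,4]
Step 2: P(v >= r) = (4 - 3/5)/4 = 17/20
Step 3: Expected revenue = r * P(v >= r) = 3/5 * 17/20
Step 4: Revenue = 51/100

51/100


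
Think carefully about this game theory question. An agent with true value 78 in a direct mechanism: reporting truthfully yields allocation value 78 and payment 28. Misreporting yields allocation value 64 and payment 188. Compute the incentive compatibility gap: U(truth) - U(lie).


Step 1: U(truth) = value - payment = 78 - 28 = 50
Step 2: U(lie) = allocation - payment = 64 - 188 = -124
Step 3: IC gap = 50 - (-124) = 174

174


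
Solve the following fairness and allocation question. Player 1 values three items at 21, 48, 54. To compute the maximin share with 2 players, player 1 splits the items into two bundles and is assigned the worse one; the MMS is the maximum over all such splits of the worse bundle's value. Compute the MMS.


Step 1: Item values = 21, 48, 54
Step 2: Enumerate all 2-bundle partitions and take the smaller bundle:
  Partition 1: {21} vs {48,54} -> bundles 21, 102; min = 21
  Partition 2: {48} vs {21,54} -> bundles 48, 75; min = 48
  Partition 3: {54} vs {21,48} -> bundles 54, 69; min = 54
Step 3: MMS = max(21, 48, 54) = 54

54


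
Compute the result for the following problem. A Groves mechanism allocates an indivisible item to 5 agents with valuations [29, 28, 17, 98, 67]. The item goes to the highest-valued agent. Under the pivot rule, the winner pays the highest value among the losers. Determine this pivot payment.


Step 1: The efficient winner is agent 3 with value 98
Step 2: Other agents' values: [29, 28, 17, 67]
Step 3: Pivot payment = max(others) = 67
Step 4: The winner pays 67

67


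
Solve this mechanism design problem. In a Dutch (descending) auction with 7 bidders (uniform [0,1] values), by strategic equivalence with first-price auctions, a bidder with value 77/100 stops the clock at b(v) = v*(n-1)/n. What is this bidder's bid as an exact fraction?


Step 1: Dutch auctions are strategically equivalent to first-price auctions
Step 2: The equilibrium bid is b(v) = v*(n-1)/n
Step 3: b = 77/100 * 6/7
Step 4: b = 33/50

33/50


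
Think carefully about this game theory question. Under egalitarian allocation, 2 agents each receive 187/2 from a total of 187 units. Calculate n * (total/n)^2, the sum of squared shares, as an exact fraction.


Step 1: Each agent's share = 187/2
Step 2: Square of each share = (187/2)^2 = 34969/4
Step 3: Sum of squares = 2 * 34969/4 = 34969/2

34969/2


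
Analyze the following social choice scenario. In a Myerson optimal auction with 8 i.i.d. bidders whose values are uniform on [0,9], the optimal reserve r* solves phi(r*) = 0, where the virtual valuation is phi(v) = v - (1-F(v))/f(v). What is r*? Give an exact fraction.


Step 1: For U[0,9], F(v) = v/9 and f(v) = 1/9
Step 2: phi(v) = v - (1 - v/9)/(1/9) = v - (9 - v) = 2v - 9
Step 3: Set phi(r*) = 0: 2r* - 9 = 0
Step 4: r* = 9/2 (the number of bidders n = 8 does not enter)

9/2


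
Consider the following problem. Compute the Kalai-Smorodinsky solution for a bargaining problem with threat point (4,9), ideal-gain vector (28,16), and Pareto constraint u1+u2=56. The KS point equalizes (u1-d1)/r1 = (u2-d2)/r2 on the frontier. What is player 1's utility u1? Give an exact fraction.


Step 1: At the KS point, (u1-d1)/r1 = (u2-d2)/r2 = t and u1+u2 = 56
Step 2: u1 = d1 + r1*t and u2 = d2 + r2*t, so (d1 + r1*t) + (d2 + r2*t) = 56
Step 3: t = (56 - 4 - 9)/(28 + 16) = 43/44
Step 4: u1 = d1 + r1*t = 4 + 28 * 43/44 = 345/11
Step 5: (Check: u2 = d2 + r2*t = 271/11; u1+u2 = 345/11 + 271/11 = 56, on the frontier.)

345/11


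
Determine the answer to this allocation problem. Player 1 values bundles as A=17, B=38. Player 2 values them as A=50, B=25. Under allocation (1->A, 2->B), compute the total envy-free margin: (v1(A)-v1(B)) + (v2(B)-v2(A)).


Step 1: Player 1's margin = v1(A) - v1(B) = 17 - 38 = -21
Step 2: Player 2's margin = v2(B) - v2(A) = 25 - 50 = -25
Step 3: Total margin = -21 + -25 = -46

-46


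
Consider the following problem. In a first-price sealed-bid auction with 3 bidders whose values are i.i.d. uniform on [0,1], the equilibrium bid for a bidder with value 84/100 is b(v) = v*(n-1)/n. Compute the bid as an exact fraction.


Step 1: The symmetric BNE bidding function is b(v) = v * (n-1) / n
Step 2: Substitute v = 21/25 and n = 3
Step 3: b = 21/25 * 2/3
Step 4: b = 14/25

14/25


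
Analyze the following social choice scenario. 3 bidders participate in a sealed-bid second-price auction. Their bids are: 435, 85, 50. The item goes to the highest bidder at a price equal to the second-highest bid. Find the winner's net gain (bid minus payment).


Step 1: Sort bids in descending order: 435, 85, 50
Step 2: The winning bid is the highest: 435
Step 3: The payment equals the second-highest bid: 85
Step 4: Surplus = winner's bid - payment = 435 - 85 = 350

350


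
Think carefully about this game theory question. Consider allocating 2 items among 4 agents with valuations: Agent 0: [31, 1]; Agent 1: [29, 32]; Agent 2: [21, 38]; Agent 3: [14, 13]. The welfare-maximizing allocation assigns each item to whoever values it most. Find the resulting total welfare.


Step 1: For each item, find the maximum value among all agents.
Step 2: Item 0 -> Agent 0 (value 31)
Step 3: Item 1 -> Agent 2 (value 38)
Step 4: Total welfare = 31 + 38 = 69

69


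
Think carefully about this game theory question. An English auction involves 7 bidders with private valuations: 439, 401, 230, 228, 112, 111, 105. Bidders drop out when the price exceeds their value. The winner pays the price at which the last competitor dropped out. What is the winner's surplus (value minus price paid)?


Step 1: Identify the highest value: 439
Step 2: Identify the second-highest value: 401
Step 3: The final price = second-highest value = 401
Step 4: Surplus = 439 - 401 = 38

38


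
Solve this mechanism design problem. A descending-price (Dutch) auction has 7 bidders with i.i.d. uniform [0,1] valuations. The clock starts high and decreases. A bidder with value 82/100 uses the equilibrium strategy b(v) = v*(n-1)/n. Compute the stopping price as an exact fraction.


Step 1: Dutch auctions are strategically equivalent to first-price auctions
Step 2: The equilibrium bid is b(v) = v*(n-1)/n
Step 3: b = 41/50 * 6/7
Step 4: b = 123/175

123/175


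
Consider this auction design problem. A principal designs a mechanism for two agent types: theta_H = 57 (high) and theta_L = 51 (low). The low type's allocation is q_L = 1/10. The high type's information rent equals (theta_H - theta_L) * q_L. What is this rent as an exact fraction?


Step 1: theta_H - theta_L = 57 - 51 = 6
Step 2: Information rent = (theta_H - theta_L) * q_L
Step 3: = 6 * 1/10
Step 4: = 3/5

3/5


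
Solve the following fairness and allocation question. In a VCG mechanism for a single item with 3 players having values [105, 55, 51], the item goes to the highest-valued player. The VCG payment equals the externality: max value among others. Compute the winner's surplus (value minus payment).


Step 1: The winner is the agent with the highest value: agent 0 with value 105
Step 2: Values of other agents: [55, 51]
Step 3: VCG payment = max of others' values = 55
Step 4: Surplus = 105 - 55 = 50

50


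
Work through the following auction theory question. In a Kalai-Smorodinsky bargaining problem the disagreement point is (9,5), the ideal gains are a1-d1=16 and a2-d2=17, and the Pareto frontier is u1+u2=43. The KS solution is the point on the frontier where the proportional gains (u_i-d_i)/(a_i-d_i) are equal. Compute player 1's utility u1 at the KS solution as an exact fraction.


Step 1: At the KS point, (u1-d1)/r1 = (u2-d2)/r2 = t and u1+u2 = 43
Step 2: u1 = d1 + r1*t and u2 = d2 + r2*t, so (d1 + r1*t) + (d2 + r2*t) = 43
Step 3: t = (43 - 9 - 5)/(16 + 17) = 29/33
Step 4: u1 = d1 + r1*t = 9 + 16 * 29/33 = 761/33
Step 5: (Check: u2 = d2 + r2*t = 658/33; u1+u2 = 761/33 + 658/33 = 43, on the frontier.)

761/33


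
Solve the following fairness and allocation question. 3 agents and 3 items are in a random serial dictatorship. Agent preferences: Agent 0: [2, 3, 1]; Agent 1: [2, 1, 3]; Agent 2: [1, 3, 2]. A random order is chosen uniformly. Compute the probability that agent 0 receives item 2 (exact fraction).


Step 1: Agent 0 wants item 2
Step 2: There are 6 possible orderings of agents
Step 3: In 3 orderings, agent 0 gets item 2
Step 4: Probability = 3/6 = 1/2

1/2


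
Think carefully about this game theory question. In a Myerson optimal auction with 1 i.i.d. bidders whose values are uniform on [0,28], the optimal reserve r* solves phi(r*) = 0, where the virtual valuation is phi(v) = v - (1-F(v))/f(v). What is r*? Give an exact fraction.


Step 1: For U[0,28], F(v) = v/28 and f(v) = 1/28
Step 2: phi(v) = v - (1 - v/28)/(1/28) = v - (28 - v) = 2v - 28
Step 3: Set phi(r*) = 0: 2r* - 28 = 0
Step 4: r* = 28/2 = 14 (the number of bidders n = 1 does not enter)

14


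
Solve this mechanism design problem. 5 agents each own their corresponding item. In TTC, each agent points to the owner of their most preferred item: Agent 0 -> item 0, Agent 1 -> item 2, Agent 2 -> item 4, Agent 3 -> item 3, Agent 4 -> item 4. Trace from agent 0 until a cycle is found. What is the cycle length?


Step 1: Trace the pointer graph from agent 0: 0 -> 0
Step 2: A cycle is detected when we revisit agent 0
Step 3: The cycle is: 0 -> 0
Step 4: Cycle length = 1

1


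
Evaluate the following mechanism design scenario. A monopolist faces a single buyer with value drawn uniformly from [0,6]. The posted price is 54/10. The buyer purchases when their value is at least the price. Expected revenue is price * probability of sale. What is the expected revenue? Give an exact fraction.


Step 1: Posted price r = 27/5, value support [0,6]
Step 2: P(v >= r) = (6 - 27/5)/6 = 1/10
Step 3: Expected revenue = r * P(v >= r) = 27/5 * 1/10
Step 4: Revenue = 27/50

27/50


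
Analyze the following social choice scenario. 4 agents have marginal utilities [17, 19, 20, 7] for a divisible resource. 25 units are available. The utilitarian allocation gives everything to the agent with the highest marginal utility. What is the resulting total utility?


Step 1: The marginal utilities are [17, 19, 20, 7]
Step 2: The highest marginal utility is 20
Step 3: All 25 units go to that agent
Step 4: Total utility = 20 * 25 = 500

500


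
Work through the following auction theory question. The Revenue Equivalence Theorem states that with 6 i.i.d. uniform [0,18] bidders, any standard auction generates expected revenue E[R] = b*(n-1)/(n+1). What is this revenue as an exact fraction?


Step 1: By Revenue Equivalence, expected revenue = b*(n-1)/(n+1)
Step 2: Substituting n = 6, b = 18
Step 3: Revenue = 18*(6-1)/(6+1) = 18*5/7
Step 4: Revenue = 90/7

90/7


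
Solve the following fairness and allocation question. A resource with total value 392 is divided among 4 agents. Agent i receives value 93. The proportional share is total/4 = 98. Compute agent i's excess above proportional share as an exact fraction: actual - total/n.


Step 1: Proportional share = 392/4 = 98
Step 2: Agent's actual allocation = 93
Step 3: Excess = 93 - 98 = -5

-5


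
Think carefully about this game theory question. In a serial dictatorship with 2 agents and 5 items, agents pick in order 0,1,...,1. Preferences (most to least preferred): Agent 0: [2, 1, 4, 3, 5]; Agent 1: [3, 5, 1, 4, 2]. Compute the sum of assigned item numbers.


Step 1: Agent 0 picks item 2
Step 2: Agent 1 picks item 3
Step 3: Sum = 2 + 3 = 5

5


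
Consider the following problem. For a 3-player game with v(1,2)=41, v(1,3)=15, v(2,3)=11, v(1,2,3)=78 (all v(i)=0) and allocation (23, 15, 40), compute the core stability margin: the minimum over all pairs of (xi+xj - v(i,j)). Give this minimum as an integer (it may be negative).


Step 1: Slack for coalition (1,2): x1+x2 - v12 = 38 - 41 = -3
Step 2: Slack for coalition (1,3): x1+x3 - v13 = 63 - 15 = 48
Step 3: Slack for coalition (2,3): x2+x3 - v23 = 55 - 11 = 44
Step 4: Minimum slack = min(-3, 48, 44) = -3, attained by (1,2); coalition (1,2) can block (slack < 0), so the allocation is not in the core

-3


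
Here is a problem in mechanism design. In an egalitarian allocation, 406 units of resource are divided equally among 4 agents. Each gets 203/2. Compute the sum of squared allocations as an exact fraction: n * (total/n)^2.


Step 1: Each agent's share = 406/4 = 203/2
Step 2: Square of each share = (203/2)^2 = 41209/4
Step 3: Sum of squares = 4 * 41209/4 = 41209

41209


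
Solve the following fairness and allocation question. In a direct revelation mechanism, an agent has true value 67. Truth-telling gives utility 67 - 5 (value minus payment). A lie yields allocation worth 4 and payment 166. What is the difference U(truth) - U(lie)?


Step 1: U(truth) = value - payment = 67 - 5 = 62
Step 2: U(lie) = allocation - payment = 4 - 166 = -162
Step 3: IC gap = 62 - (-162) = 224

224


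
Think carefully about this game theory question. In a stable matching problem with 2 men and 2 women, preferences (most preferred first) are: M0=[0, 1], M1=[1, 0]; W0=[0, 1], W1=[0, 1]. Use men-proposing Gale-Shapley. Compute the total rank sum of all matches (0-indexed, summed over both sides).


Step 1: Run Gale-Shapley (men propose, women hold best offer):
  M0 proposes to W0; she accepts
  M1 proposes to W1; she accepts
Step 2: Final matching: W0-M0, W1-M1
Step 3: 0-indexed ranks (man's rank of his match, then woman's): 0 + 0 + 0 + 1
Step 4: Total rank sum = 1

1


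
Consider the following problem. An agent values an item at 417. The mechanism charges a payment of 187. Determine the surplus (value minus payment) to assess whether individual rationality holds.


Step 1: Surplus = value - payment = 417 - 187 = 230
Step 2: IR is satisfied (surplus >= 0)

230


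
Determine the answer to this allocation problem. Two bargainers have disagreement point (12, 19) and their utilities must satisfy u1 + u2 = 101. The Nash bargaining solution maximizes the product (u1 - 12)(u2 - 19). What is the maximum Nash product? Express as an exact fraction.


Step 1: The Nash solution splits surplus symmetrically above the disagreement point
Step 2: u1 = (total + d1 - d2)/2 = (101 + 12 - 19)/2 = 47
Step 3: u2 = (total - d1 + d2)/2 = (101 - 12 + 19)/2 = 54
Step 4: Nash product = (47 - 12) * (54 - 19)
Step 5: = 35 * 35 = 1225

1225


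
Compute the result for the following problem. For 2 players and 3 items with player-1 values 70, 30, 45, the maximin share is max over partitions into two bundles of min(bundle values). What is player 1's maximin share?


Step 1: Item values = 70, 30, 45
Step 2: Enumerate all 2-bundle partitions and take the smaller bundle:
  Partition 1: {70} vs {30,45} -> bundles 70, 75; min = 70
  Partition 2: {30} vs {70,45} -> bundles 30, 115; min = 30
  Partition 3: {45} vs {70,30} -> bundles 45, 100; min = 45
Step 3: MMS = max(70, 30, 45) = 70

70


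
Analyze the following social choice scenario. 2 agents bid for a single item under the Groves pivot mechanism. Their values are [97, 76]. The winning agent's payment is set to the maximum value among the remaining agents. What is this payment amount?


Step 1: The efficient winner is agent 0 with value 97
Step 2: Other agents' values: [76]
Step 3: Pivot payment = max(others) = 76
Step 4: The winner pays 76

76


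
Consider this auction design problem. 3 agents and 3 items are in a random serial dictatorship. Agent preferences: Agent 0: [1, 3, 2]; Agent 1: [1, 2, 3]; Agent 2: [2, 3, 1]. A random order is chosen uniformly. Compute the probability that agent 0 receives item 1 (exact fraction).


Step 1: Agent 0 wants item 1
Step 2: There are 6 possible orderings of agents
Step 3: In 3 orderings, agent 0 gets item 1
Step 4: Probability = 3/6 = 1/2

1/2


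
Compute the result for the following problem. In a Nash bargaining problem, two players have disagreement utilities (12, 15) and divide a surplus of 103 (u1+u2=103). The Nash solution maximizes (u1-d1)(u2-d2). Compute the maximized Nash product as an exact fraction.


Step 1: The Nash solution splits surplus symmetrically above the disagreement point
Step 2: u1 = (total + d1 - d2)/2 = (103 + 12 - 15)/2 = 50
Step 3: u2 = (total - d1 + d2)/2 = (103 - 12 + 15)/2 = 53
Step 4: Nash product = (50 - 12) * (53 - 15)
Step 5: = 38 * 38 = 1444

1444


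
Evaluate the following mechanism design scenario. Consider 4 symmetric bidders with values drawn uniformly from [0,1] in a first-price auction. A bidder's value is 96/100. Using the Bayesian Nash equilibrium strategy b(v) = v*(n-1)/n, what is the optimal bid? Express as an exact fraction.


Step 1: The symmetric BNE bidding function is b(v) = v * (n-1) / n
Step 2: Substitute v = 24/25 and n = 4
Step 3: b = 24/25 * 3/4
Step 4: b = 18/25

18/25


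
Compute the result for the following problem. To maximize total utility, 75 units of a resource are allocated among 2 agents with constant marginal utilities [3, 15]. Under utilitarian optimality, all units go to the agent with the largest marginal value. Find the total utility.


Step 1: The marginal utilities are [3, 15]
Step 2: The highest marginal utility is 15
Step 3: All 75 units go to that agent
Step 4: Total utility = 15 * 75 = 1125

1125


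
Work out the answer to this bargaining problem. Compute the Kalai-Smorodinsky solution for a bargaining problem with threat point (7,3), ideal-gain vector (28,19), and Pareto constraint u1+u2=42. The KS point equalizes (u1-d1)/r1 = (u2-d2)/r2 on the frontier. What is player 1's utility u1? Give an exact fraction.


Step 1: At the KS point, (u1-d1)/r1 = (u2-d2)/r2 = t and u1+u2 = 42
Step 2: u1 = d1 + r1*t and u2 = d2 + r2*t, so (d1 + r1*t) + (d2 + r2*t) = 42
Step 3: t = (42 - 7 - 3)/(28 + 19) = 32/47
Step 4: u1 = d1 + r1*t = 7 + 28 * 32/47 = 1225/47
Step 5: (Check: u2 = d2 + r2*t = 749/47; u1+u2 = 1225/47 + 749/47 = 42, on the frontier.)

1225/47


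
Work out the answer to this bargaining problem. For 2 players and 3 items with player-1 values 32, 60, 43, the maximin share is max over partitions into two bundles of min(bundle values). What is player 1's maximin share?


Step 1: Item values = 32, 60, 43
Step 2: Enumerate all 2-bundle partitions and take the smaller bundle:
  Partition 1: {32} vs {60,43} -> bundles 32, 103; min = 32
  Partition 2: {60} vs {32,43} -> bundles 60, 75; min = 60
  Partition 3: {43} vs {32,60} -> bundles 43, 92; min = 43
Step 3: MMS = max(32, 60, 43) = 60

60


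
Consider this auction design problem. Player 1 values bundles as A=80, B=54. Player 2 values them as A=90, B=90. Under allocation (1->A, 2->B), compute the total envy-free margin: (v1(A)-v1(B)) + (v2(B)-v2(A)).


Step 1: Player 1's margin = v1(A) - v1(B) = 80 - 54 = 26
Step 2: Player 2's margin = v2(B) - v2(A) = 90 - 90 = 0
Step 3: Total margin = 26 + 0 = 26

26


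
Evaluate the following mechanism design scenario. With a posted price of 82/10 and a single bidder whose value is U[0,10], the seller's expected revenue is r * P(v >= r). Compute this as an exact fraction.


Step 1: Posted price r = 41/5, value support [0,10]
Step 2: P(v >= r) = (10 - 41/5)/10 = 9/50
Step 3: Expected revenue = r * P(v >= r) = 41/5 * 9/50
Step 4: Revenue = 369/250

369/250


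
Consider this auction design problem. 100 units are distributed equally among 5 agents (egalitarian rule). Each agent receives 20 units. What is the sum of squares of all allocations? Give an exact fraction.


Step 1: Each agent's share = 100/5 = 20
Step 2: Square of each share = (20)^2 = 400
Step 3: Sum of squares = 5 * 400 = 2000

2000


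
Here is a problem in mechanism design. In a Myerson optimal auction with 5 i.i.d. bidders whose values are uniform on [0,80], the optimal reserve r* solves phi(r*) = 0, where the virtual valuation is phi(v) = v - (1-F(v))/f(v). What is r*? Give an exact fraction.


Step 1: For U[0,80], F(v) = v/80 and f(v) = 1/80
Step 2: phi(v) = v - (1 - v/80)/(1/80) = v - (80 - v) = 2v - 80
Step 3: Set phi(r*) = 0: 2r* - 80 = 0
Step 4: r* = 80/2 = 40 (the number of bidders n = 5 does not enter)

40


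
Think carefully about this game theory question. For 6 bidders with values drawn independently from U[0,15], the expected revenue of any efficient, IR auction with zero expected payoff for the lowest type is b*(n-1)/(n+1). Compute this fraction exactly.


Step 1: By Revenue Equivalence, expected revenue = b*(n-1)/(n+1)
Step 2: Substituting n = 6, b = 15
Step 3: Revenue = 15*(6-1)/(6+1) = 15*5/7
Step 4: Revenue = 75/7

75/7


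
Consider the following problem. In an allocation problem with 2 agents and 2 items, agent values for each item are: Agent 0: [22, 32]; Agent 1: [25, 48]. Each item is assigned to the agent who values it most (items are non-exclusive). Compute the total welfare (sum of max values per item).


Step 1: For each item, find the maximum value among all agents.
Step 2: Item 0 -> Agent 1 (value 25)
Step 3: Item 1 -> Agent 1 (value 48)
Step 4: Total welfare = 25 + 48 = 73

73


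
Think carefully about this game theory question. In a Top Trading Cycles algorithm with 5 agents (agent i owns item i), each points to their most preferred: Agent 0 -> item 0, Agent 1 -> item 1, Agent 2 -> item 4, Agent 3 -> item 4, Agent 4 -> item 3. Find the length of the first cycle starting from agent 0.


Step 1: Trace the pointer graph from agent 0: 0 -> 0
Step 2: A cycle is detected when we revisit agent 0
Step 3: The cycle is: 0 -> 0
Step 4: Cycle length = 1

1


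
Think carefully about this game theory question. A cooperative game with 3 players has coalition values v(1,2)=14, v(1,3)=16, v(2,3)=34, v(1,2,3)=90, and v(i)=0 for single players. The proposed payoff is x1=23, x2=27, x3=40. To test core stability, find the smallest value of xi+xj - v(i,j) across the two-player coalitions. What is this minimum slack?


Step 1: Slack for coalition (1,2): x1+x2 - v12 = 50 - 14 = 36
Step 2: Slack for coalition (1,3): x1+x3 - v13 = 63 - 16 = 47
Step 3: Slack for coalition (2,3): x2+x3 - v23 = 67 - 34 = 33
Step 4: Minimum slack = min(36, 47, 33) = 33, attained by (2,3); no pair can gain by deviating, so the allocation is in the core

33


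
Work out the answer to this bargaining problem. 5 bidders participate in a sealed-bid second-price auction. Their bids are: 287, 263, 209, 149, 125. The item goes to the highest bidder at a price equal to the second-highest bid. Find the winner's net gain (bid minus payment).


Step 1: Sort bids in descending order: 287, 263, 209, 149, 125
Step 2: The winning bid is the highest: 287
Step 3: The payment equals the second-highest bid: 263
Step 4: Surplus = winner's bid - payment = 287 - 263 = 24

24


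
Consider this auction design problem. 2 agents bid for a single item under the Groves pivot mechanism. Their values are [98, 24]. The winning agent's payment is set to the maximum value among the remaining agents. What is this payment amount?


Step 1: The efficient winner is agent 0 with value 98
Step 2: Other agents' values: [24]
Step 3: Pivot payment = max(others) = 24
Step 4: The winner pays 24

24


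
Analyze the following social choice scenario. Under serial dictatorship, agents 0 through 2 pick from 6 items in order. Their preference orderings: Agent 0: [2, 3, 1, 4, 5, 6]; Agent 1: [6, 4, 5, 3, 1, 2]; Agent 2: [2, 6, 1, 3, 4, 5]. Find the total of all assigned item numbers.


Step 1: Agent 0 picks item 2
Step 2: Agent 1 picks item 6
Step 3: Agent 2 picks item 1
Step 4: Sum = 2 + 6 + 1 = 9

9


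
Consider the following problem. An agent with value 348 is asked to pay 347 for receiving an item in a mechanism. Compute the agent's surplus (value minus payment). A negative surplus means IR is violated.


Step 1: Surplus = value - payment = 348 - 347 = 1
Step 2: IR is satisfied (surplus >= 0)

1


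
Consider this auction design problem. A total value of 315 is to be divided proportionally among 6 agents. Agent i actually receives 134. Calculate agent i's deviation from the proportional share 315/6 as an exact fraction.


Step 1: Proportional share = 315/6 = 105/2
Step 2: Agent's actual allocation = 134
Step 3: Excess = 134 - 105/2 = 163/2

163/2


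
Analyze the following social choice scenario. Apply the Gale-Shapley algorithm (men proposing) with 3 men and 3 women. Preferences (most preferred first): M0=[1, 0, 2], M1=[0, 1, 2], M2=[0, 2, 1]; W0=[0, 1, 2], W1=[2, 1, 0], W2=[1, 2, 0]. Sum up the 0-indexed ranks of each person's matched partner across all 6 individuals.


Step 1: Run Gale-Shapley (men propose, women hold best offer):
  M0 proposes to W1; she accepts
  M1 proposes to W0; she accepts
  M2 proposes to W0; rejected
  M2 proposes to W2; she accepts
Step 2: Final matching: W0-M1, W1-M0, W2-M2
Step 3: 0-indexed ranks (man's rank of his match, then woman's): 0 + 1 + 0 + 2 + 1 + 1
Step 4: Total rank sum = 5

5


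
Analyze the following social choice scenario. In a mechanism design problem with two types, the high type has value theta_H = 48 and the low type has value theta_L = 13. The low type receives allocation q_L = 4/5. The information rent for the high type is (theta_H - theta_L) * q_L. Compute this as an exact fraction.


Step 1: theta_H - theta_L = 48 - 13 = 35
Step 2: Information rent = (theta_H - theta_L) * q_L
Step 3: = 35 * 4/5
Step 4: = 28

28


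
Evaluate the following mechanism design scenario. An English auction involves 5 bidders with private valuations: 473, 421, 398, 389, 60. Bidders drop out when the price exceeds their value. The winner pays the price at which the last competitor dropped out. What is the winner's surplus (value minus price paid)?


Step 1: Identify the highest value: 473
Step 2: Identify the second-highest value: 421
Step 3: The final price = second-highest value = 421
Step 4: Surplus = 473 - 421 = 52

52


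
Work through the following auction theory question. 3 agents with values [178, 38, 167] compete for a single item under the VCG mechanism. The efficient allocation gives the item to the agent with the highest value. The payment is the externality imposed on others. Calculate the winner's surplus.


Step 1: The winner is the agent with the highest value: agent 0 with value 178
Step 2: Values of other agents: [38, 167]
Step 3: VCG payment = max of others' values = 167
Step 4: Surplus = 178 - 167 = 11

11


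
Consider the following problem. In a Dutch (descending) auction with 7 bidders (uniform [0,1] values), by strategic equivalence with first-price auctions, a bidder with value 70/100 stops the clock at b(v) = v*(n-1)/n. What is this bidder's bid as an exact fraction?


Step 1: Dutch auctions are strategically equivalent to first-price auctions
Step 2: The equilibrium bid is b(v) = v*(n-1)/n
Step 3: b = 7/10 * 6/7
Step 4: b = 3/5

3/5


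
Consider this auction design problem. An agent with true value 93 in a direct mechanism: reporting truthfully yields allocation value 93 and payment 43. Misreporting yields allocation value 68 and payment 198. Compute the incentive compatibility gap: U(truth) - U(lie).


Step 1: U(truth) = value - payment = 93 - 43 = 50
Step 2: U(lie) = allocation - payment = 68 - 198 = -130
Step 3: IC gap = 50 - (-130) = 180

180


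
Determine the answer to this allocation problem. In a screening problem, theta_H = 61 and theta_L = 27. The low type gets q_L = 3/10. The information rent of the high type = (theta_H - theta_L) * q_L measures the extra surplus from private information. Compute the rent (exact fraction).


Step 1: theta_H - theta_L = 61 - 27 = 34
Step 2: Information rent = (theta_H - theta_L) * q_L
Step 3: = 34 * 3/10
Step 4: = 51/5

51/5


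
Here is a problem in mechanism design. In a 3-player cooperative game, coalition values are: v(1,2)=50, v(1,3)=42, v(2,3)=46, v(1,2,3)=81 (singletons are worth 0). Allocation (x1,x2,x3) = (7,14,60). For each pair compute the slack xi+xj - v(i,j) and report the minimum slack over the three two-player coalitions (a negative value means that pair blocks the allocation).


Step 1: Slack for coalition (1,2): x1+x2 - v12 = 21 - 50 = -29
Step 2: Slack for coalition (1,3): x1+x3 - v13 = 67 - 42 = 25
Step 3: Slack for coalition (2,3): x2+x3 - v23 = 74 - 46 = 28
Step 4: Minimum slack = min(-29, 25, 28) = -29, attained by (1,2); coalition (1,2) can block (slack < 0), so the allocation is not in the core

-29


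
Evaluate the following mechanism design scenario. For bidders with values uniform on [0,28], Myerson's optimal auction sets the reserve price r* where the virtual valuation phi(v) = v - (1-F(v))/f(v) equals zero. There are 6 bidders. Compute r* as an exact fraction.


Step 1: For U[0,28], F(v) = v/28 and f(v) = 1/28
Step 2: phi(v) = v - (1 - v/28)/(1/28) = v - (28 - v) = 2v - 28
Step 3: Set phi(r*) = 0: 2r* - 28 = 0
Step 4: r* = 28/2 = 14 (the number of bidders n = 6 does not enter)

14


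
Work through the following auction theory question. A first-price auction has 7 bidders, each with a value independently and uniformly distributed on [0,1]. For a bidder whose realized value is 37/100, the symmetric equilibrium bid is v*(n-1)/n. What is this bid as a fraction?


Step 1: The symmetric BNE bidding function is b(v) = v * (n-1) / n
Step 2: Substitute v = 37/100 and n = 7
Step 3: b = 37/100 * 6/7
Step 4: b = 111/350

111/350


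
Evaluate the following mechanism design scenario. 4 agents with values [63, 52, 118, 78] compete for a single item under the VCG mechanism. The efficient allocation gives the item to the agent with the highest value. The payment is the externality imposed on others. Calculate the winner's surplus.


Step 1: The winner is the agent with the highest value: agent 2 with value 118
Step 2: Values of other agents: [63, 52, 78]
Step 3: VCG payment = max of others' values = 78
Step 4: Surplus = 118 - 78 = 40

40


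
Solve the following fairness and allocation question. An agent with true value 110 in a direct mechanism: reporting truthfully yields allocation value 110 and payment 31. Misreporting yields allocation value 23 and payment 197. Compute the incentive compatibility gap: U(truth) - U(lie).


Step 1: U(truth) = value - payment = 110 - 31 = 79
Step 2: U(lie) = allocation - payment = 23 - 197 = -174
Step 3: IC gap = 79 - (-174) = 253

253


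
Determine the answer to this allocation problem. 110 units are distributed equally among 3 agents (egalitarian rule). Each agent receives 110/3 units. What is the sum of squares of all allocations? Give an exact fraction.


Step 1: Each agent's share = 110/3
Step 2: Square of each share = (110/3)^2 = 12100/9
Step 3: Sum of squares = 3 * 12100/9 = 12100/3

12100/3


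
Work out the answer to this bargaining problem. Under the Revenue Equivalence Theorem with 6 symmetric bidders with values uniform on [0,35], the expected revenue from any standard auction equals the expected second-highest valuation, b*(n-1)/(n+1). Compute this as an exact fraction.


Step 1: By Revenue Equivalence, expected revenue = b*(n-1)/(n+1)
Step 2: Substituting n = 6, b = 35
Step 3: Revenue = 35*(6-1)/(6+1) = 35*5/7
Step 4: Revenue = 175/7 = 25

25


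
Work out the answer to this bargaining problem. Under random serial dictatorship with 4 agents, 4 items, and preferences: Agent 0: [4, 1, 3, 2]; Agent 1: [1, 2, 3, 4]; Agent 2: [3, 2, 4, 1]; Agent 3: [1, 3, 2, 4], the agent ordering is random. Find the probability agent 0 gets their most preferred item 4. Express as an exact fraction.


Step 1: Agent 0 wants item 4
Step 2: There are 24 possible orderings of agents
Step 3: In 24 orderings, agent 0 gets item 4
Step 4: Probability = 24/24 = 1

1


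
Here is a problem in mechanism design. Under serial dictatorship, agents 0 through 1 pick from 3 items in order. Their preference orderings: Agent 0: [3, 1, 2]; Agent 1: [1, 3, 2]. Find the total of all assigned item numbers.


Step 1: Agent 0 picks item 3
Step 2: Agent 1 picks item 1
Step 3: Sum = 3 + 1 = 4

4


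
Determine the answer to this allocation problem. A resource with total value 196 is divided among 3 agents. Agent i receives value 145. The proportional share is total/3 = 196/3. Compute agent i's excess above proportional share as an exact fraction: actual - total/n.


Step 1: Proportional share = 196/3
Step 2: Agent's actual allocation = 145
Step 3: Excess = 145 - 196/3 = 239/3

239/3


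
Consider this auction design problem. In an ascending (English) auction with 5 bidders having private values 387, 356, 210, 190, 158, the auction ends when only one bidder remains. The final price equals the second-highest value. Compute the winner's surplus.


Step 1: Identify the highest value: 387
Step 2: Identify the second-highest value: 356
Step 3: The final price = second-highest value = 356
Step 4: Surplus = 387 - 356 = 31

31


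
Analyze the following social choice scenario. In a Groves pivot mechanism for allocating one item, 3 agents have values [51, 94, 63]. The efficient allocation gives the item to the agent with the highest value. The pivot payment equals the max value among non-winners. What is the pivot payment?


Step 1: The efficient winner is agent 1 with value 94
Step 2: Other agents' values: [51, 63]
Step 3: Pivot payment = max(others) = 63
Step 4: The winner pays 63

63


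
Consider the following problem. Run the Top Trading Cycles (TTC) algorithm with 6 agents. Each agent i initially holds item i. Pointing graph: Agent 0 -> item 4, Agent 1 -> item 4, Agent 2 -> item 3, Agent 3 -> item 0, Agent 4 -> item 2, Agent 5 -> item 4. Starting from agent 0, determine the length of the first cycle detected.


Step 1: Trace the pointer graph from agent 0: 0 -> 4 -> 2 -> 3 -> 0
Step 2: A cycle is detected when we revisit agent 0
Step 3: The cycle is: 0 -> 4 -> 2 -> 3 -> 0
Step 4: Cycle length = 4

4


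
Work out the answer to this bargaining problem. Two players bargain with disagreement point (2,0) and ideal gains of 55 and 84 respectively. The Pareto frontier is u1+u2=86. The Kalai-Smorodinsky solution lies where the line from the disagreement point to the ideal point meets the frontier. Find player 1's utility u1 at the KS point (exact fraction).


Step 1: At the KS point, (u1-d1)/r1 = (u2-d2)/r2 = t and u1+u2 = 86
Step 2: u1 = d1 + r1*t and u2 = d2 + r2*t, so (d1 + r1*t) + (d2 + r2*t) = 86
Step 3: t = (86 - 2 - 0)/(55 + 84) = 84/139
Step 4: u1 = d1 + r1*t = 2 + 55 * 84/139 = 4898/139
Step 5: (Check: u2 = d2 + r2*t = 7056/139; u1+u2 = 4898/139 + 7056/139 = 86, on the frontier.)

4898/139


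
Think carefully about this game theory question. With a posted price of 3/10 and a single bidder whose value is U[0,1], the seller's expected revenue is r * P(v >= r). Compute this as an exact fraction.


Step 1: Posted price r = 3/10, value support [0,1]
Step 2: P(v >= r) = (1 - 3/10)/1 = 7/10
Step 3: Expected revenue = r * P(v >= r) = 3/10 * 7/10
Step 4: Revenue = 21/100

21/100


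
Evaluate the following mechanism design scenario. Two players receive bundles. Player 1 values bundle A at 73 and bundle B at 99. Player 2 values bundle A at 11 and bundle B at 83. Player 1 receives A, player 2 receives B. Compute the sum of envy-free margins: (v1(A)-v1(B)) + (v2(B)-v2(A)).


Step 1: Player 1's margin = v1(A) - v1(B) = 73 - 99 = -26
Step 2: Player 2's margin = v2(B) - v2(A) = 83 - 11 = 72
Step 3: Total margin = -26 + 72 = 46

46


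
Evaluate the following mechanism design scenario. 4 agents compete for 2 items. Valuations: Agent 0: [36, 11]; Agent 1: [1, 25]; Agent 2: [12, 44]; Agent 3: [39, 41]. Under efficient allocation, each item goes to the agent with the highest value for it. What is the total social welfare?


Step 1: For each item, find the maximum value among all agents.
Step 2: Item 0 -> Agent 3 (value 39)
Step 3: Item 1 -> Agent 2 (value 44)
Step 4: Total welfare = 39 + 44 = 83

83
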